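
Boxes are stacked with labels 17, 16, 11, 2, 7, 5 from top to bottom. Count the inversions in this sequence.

Count, for each position, how many later elements it exceeds:
17: 5
16: 4
11: 3
2: 0
7: 1
5: 0
Sum: 5 + 4 + 3 + 0 + 1 + 0 = 13

13 inversions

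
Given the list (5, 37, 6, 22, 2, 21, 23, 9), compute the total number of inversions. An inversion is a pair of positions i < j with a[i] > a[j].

Out-of-order pairs: 13

Count, for each position, how many later elements it exceeds:
5: 1
37: 6
6: 1
22: 3
2: 0
21: 1
23: 1
9: 0
Sum: 1 + 6 + 1 + 3 + 0 + 1 + 1 + 0 = 13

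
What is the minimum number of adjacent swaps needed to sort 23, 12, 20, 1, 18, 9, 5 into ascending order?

16 adjacent swaps

Minimum adjacent swaps = number of inversions (each swap of adjacent out-of-order elements removes one inversion and no swap can remove more).
Count inversions — for each element, later elements that are smaller:
23: 12, 20, 1, 18, 9, 5 → 6
12: 1, 9, 5 → 3
20: 1, 18, 9, 5 → 4
1: none → 0
18: 9, 5 → 2
9: 5 → 1
5: none → 0
Total inversions: 6 + 3 + 4 + 0 + 2 + 1 + 0 = 16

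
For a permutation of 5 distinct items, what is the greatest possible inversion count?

10

The maximum occurs when the array is in strictly decreasing order: every one of the C(5, 2) pairs is inverted.
C(5, 2) = 5·4/2 = 10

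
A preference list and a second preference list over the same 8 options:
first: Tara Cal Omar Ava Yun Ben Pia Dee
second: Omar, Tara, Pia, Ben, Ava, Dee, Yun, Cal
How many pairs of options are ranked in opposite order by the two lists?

13

Assign each item its position (1..8) in the first ordering, then rewrite the second ordering as that position sequence:
positions: Tara→1, Cal→2, Omar→3, Ava→4, Yun→5, Ben→6, Pia→7, Dee→8
second ordering as positions: [3, 1, 7, 6, 4, 8, 5, 2]
Discordant pairs = inversions in this position sequence.
3: 1, 2 → 2
1: 0
7: 6, 4, 5, 2 → 4
6: 4, 5, 2 → 3
4: 2 → 1
8: 5, 2 → 2
5: 2 → 1
2: 0
Total: 2 + 0 + 4 + 3 + 1 + 2 + 1 + 0 = 13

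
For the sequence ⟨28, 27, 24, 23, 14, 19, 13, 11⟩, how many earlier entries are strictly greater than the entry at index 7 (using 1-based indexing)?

The element at index 7 is 13.
Elements before it: 28, 27, 24, 23, 14, 19
Those larger than 13: 28, 27, 24, 23, 14, 19

6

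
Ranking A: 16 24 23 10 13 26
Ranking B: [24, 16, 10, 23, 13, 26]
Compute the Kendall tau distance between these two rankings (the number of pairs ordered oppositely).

Assign each item its position (1..6) in the first ordering, then rewrite the second ordering as that position sequence:
positions: 16→1, 24→2, 23→3, 10→4, 13→5, 26→6
second ordering as positions: [2, 1, 4, 3, 5, 6]
Discordant pairs = inversions in this position sequence.
2: 1 → 1
1: 0
4: 3 → 1
3: 0
5: 0
6: 0
Total: 1 + 0 + 1 + 0 + 0 + 0 = 2

Discordant pairs: 2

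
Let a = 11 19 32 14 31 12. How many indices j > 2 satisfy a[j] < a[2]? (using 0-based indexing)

3

The element at index 2 is 32.
Elements after it: 14, 31, 12
Those smaller than 32: 14, 31, 12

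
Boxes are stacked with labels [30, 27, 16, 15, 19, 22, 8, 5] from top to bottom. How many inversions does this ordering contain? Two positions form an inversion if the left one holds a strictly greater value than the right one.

Sweep left to right; for each value list the smaller values that follow it:
30: 7
27: 6
16: 3
15: 2
19: 2
22: 2
8: 1
5: 0
Sum: 7 + 6 + 3 + 2 + 2 + 2 + 1 + 0 = 23

23 inversions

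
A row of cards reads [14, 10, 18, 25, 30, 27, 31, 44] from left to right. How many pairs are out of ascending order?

For each element, count later entries that are smaller:
14: 1
10: 0
18: 0
25: 0
30: 1
27: 0
31: 0
44: 0
Sum: 1 + 0 + 0 + 0 + 1 + 0 + 0 + 0 = 2

There are 2 inversions.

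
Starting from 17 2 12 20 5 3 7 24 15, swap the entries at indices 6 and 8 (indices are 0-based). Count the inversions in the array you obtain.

16

Positions 6 and 8 hold 7 and 15; after swapping, the array is [17, 2, 12, 20, 5, 3, 15, 24, 7].
For each element, count later entries that are smaller:
17: 6
2: 0
12: 3
20: 4
5: 1
3: 0
15: 1
24: 1
7: 0
Sum: 6 + 0 + 3 + 4 + 1 + 0 + 1 + 1 + 0 = 16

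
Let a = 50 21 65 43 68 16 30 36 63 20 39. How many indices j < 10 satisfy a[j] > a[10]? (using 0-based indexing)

5 such elements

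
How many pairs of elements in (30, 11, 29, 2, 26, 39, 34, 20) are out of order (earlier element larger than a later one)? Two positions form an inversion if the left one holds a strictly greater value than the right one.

Element-by-element contributions:
30 → 11, 29, 2, 26, 20 → 5
11 → 2 → 1
29 → 2, 26, 20 → 3
2 → none → 0
26 → 20 → 1
39 → 34, 20 → 2
34 → 20 → 1
20 → none → 0
Sum: 5 + 1 + 3 + 0 + 1 + 2 + 1 + 0 = 13

13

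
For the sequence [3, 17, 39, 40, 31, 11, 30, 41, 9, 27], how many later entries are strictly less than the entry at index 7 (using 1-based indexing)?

2 such elements

The element at index 7 is 30.
Elements after it: 41, 9, 27
Those smaller than 30: 9, 27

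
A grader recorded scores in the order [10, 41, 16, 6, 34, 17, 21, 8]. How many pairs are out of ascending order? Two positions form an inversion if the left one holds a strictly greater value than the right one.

15 inversions

For each element, count later entries that are smaller:
10: 2
41: 6
16: 2
6: 0
34: 3
17: 1
21: 1
8: 0
Sum: 2 + 6 + 2 + 0 + 3 + 1 + 1 + 0 = 15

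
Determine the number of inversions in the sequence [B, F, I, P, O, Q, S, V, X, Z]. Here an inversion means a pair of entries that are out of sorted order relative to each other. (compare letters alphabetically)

Element-by-element contributions:
B: 0
F: 0
I: 0
P: 1
O: 0
Q: 0
S: 0
V: 0
X: 0
Z: 0
Sum: 0 + 0 + 0 + 1 + 0 + 0 + 0 + 0 + 0 + 0 = 1

1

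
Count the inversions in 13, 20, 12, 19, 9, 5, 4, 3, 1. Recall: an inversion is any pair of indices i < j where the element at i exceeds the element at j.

33

Element-by-element contributions:
13: 6
20: 7
12: 5
19: 5
9: 4
5: 3
4: 2
3: 1
1: 0
Sum: 6 + 7 + 5 + 5 + 4 + 3 + 2 + 1 + 0 = 33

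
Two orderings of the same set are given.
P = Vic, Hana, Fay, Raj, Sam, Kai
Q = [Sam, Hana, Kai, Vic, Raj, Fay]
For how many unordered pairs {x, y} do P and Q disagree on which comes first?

9 disagreeing pairs

Assign each item its position (1..6) in the first ordering, then rewrite the second ordering as that position sequence:
positions: Vic→1, Hana→2, Fay→3, Raj→4, Sam→5, Kai→6
second ordering as positions: [5, 2, 6, 1, 4, 3]
Discordant pairs = inversions in this position sequence.
5: 2, 1, 4, 3 → 4
2: 1 → 1
6: 1, 4, 3 → 3
1: 0
4: 3 → 1
3: 0
Total: 4 + 1 + 3 + 0 + 1 + 0 = 9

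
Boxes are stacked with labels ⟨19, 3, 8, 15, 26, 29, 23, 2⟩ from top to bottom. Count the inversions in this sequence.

Element-by-element contributions:
19: 4
3: 1
8: 1
15: 1
26: 2
29: 2
23: 1
2: 0
Sum: 4 + 1 + 1 + 1 + 2 + 2 + 1 + 0 = 12

12 inversions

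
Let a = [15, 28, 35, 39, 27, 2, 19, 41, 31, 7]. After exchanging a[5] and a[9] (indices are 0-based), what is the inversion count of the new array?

24

Positions 5 and 9 hold 2 and 7; after swapping, the array is [15, 28, 35, 39, 27, 7, 19, 41, 31, 2].
For each element, count later entries that are smaller:
15: 2
28: 4
35: 5
39: 5
27: 3
7: 1
19: 1
41: 2
31: 1
2: 0
Sum: 2 + 4 + 5 + 5 + 3 + 1 + 1 + 2 + 1 + 0 = 24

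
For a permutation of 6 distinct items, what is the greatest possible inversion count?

15

A reversed (strictly descending) arrangement makes every pair an inversion, giving C(6, 2) inversions.
C(6, 2) = 6·5/2 = 15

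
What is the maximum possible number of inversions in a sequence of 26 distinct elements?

The maximum occurs when the array is in strictly decreasing order: every one of the C(26, 2) pairs is inverted.
C(26, 2) = 26·25/2 = 325

325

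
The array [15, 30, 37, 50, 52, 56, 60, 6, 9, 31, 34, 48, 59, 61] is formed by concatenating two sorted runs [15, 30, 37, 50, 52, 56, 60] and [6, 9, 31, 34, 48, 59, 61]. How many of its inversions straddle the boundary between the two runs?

29 split inversions

Take each right-half value and tally the left-half values above it:
r = 6: 15, 30, 37, 50, 52, 56, 60 → 7
r = 9: 15, 30, 37, 50, 52, 56, 60 → 7
r = 31: 37, 50, 52, 56, 60 → 5
r = 34: 37, 50, 52, 56, 60 → 5
r = 48: 50, 52, 56, 60 → 4
r = 59: 60 → 1
r = 61: none → 0
Cross-inversions: 7 + 7 + 5 + 5 + 4 + 1 + 0 = 29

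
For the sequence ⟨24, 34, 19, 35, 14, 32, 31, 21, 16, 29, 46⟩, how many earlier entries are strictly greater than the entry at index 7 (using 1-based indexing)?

3 such elements

The element at index 7 is 31.
Elements before it: 24, 34, 19, 35, 14, 32
Those larger than 31: 34, 35, 32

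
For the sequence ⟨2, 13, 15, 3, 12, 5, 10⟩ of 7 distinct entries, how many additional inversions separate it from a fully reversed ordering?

Maximum inversions for 7 distinct elements is C(7, 2) = 7·6/2 = 21.
Current inversions — for each element, count later smaller elements:
2: 0
13: 4
15: 4
3: 0
12: 2
5: 0
10: 0
Current total: 0 + 4 + 4 + 0 + 2 + 0 + 0 = 10
Shortfall: 21 − 10 = 11

11 inversions short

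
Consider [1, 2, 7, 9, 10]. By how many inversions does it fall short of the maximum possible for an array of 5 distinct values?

Maximum inversions for 5 distinct elements is C(5, 2) = 5·4/2 = 10.
Current inversions — for each element, count later smaller elements:
1: 0
2: 0
7: 0
9: 0
10: 0
Current total: 0 + 0 + 0 + 0 + 0 = 0
Shortfall: 10 − 0 = 10

10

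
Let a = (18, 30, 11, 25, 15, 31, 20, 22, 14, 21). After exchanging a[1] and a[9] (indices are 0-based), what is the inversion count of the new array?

18 inversions

Positions 1 and 9 hold 30 and 21; after swapping, the array is [18, 21, 11, 25, 15, 31, 20, 22, 14, 30].
Count, for each position, how many later elements it exceeds:
18 → 11, 15, 14 → 3
21 → 11, 15, 20, 14 → 4
11 → none → 0
25 → 15, 20, 22, 14 → 4
15 → 14 → 1
31 → 20, 22, 14, 30 → 4
20 → 14 → 1
22 → 14 → 1
14 → none → 0
30 → none → 0
Sum: 3 + 4 + 0 + 4 + 1 + 4 + 1 + 1 + 0 + 0 = 18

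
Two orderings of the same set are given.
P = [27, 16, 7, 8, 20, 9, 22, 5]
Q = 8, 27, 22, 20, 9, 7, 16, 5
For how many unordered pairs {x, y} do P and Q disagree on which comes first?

12

Assign each item its position (1..8) in the first ordering, then rewrite the second ordering as that position sequence:
positions: 27→1, 16→2, 7→3, 8→4, 20→5, 9→6, 22→7, 5→8
second ordering as positions: [4, 1, 7, 5, 6, 3, 2, 8]
Discordant pairs = inversions in this position sequence.
4: 1, 3, 2 → 3
1: 0
7: 5, 6, 3, 2 → 4
5: 3, 2 → 2
6: 3, 2 → 2
3: 2 → 1
2: 0
8: 0
Total: 3 + 0 + 4 + 2 + 2 + 1 + 0 + 0 = 12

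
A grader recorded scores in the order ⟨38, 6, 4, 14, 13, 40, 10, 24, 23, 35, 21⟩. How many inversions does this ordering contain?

22 out-of-order pairs

For each element, count later entries that are smaller:
38: 9
6: 1
4: 0
14: 2
13: 1
40: 5
10: 0
24: 2
23: 1
35: 1
21: 0
Sum: 9 + 1 + 0 + 2 + 1 + 5 + 0 + 2 + 1 + 1 + 0 = 22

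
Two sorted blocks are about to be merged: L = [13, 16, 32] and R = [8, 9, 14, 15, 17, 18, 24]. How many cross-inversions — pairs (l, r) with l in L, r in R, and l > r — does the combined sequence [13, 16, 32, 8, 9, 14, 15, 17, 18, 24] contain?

Count, for every r in R, how many entries of L exceed r:
r = 8: 13, 16, 32 → 3
r = 9: 13, 16, 32 → 3
r = 14: 16, 32 → 2
r = 15: 16, 32 → 2
r = 17: 32 → 1
r = 18: 32 → 1
r = 24: 32 → 1
Cross-inversions: 3 + 3 + 2 + 2 + 1 + 1 + 1 = 13

13 split inversions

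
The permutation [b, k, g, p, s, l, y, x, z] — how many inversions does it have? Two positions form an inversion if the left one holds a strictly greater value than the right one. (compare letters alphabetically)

For each element, count later entries that are smaller:
b: 0
k: 1
g: 0
p: 1
s: 1
l: 0
y: 1
x: 0
z: 0
Sum: 0 + 1 + 0 + 1 + 1 + 0 + 1 + 0 + 0 = 4

Out-of-order pairs: 4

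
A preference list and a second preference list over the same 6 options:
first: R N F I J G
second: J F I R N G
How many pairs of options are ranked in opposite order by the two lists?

8

Assign each item its position (1..6) in the first ordering, then rewrite the second ordering as that position sequence:
positions: R→1, N→2, F→3, I→4, J→5, G→6
second ordering as positions: [5, 3, 4, 1, 2, 6]
Discordant pairs = inversions in this position sequence.
5: 3, 4, 1, 2 → 4
3: 1, 2 → 2
4: 1, 2 → 2
1: 0
2: 0
6: 0
Total: 4 + 2 + 2 + 0 + 0 + 0 = 8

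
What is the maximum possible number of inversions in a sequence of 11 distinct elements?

55 inversions

A reversed (strictly descending) arrangement makes every pair an inversion, giving C(11, 2) inversions.
C(11, 2) = 11·10/2 = 55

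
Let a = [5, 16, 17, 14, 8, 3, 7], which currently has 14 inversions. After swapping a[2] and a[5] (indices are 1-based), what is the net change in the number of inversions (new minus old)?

-3

Positions 2 and 5 hold 16 and 8; after swapping, the array is [5, 8, 17, 14, 16, 3, 7].
Element-by-element contributions:
5: 1
8: 2
17: 4
14: 2
16: 2
3: 0
7: 0
Sum: 1 + 2 + 4 + 2 + 2 + 0 + 0 = 11
Change: 11 − 14 = -3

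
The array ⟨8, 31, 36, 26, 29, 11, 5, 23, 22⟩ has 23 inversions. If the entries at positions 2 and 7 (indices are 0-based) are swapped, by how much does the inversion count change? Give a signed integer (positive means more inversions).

Positions 2 and 7 hold 36 and 23; after swapping, the array is [8, 31, 23, 26, 29, 11, 5, 36, 22].
For each element, count later entries that are smaller:
8: 1
31: 6
23: 3
26: 3
29: 3
11: 1
5: 0
36: 1
22: 0
Sum: 1 + 6 + 3 + 3 + 3 + 1 + 0 + 1 + 0 = 18
Change: 18 − 23 = -5

-5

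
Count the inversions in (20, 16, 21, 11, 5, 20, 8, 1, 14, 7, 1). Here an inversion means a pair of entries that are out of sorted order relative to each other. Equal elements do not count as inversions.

Sweep left to right; for each value list the smaller values that follow it:
20: 8
16: 7
21: 8
11: 5
5: 2
20: 5
8: 3
1: 0
14: 2
7: 1
1: 0
Sum: 8 + 7 + 8 + 5 + 2 + 5 + 3 + 0 + 2 + 1 + 0 = 41

41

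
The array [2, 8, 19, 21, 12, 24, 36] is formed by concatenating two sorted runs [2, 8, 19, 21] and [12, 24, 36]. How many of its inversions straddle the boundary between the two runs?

2

For each element r of the right run, count left-run elements greater than r:
r = 12: 19, 21 → 2
r = 24: none → 0
r = 36: none → 0
Cross-inversions: 2 + 0 + 0 = 2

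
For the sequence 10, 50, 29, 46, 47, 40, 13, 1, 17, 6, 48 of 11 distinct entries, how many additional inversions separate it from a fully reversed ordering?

23

Maximum inversions for 11 distinct elements is C(11, 2) = 11·10/2 = 55.
Current inversions — for each element, count later smaller elements:
10: 2
50: 9
29: 4
46: 5
47: 5
40: 4
13: 2
1: 0
17: 1
6: 0
48: 0
Current total: 2 + 9 + 4 + 5 + 5 + 4 + 2 + 0 + 1 + 0 + 0 = 32
Shortfall: 55 − 32 = 23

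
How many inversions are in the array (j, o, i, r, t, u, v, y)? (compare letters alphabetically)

Out-of-order pairs: 2

Count, for each position, how many later elements it exceeds:
j: 1
o: 1
i: 0
r: 0
t: 0
u: 0
v: 0
y: 0
Sum: 1 + 1 + 0 + 0 + 0 + 0 + 0 + 0 = 2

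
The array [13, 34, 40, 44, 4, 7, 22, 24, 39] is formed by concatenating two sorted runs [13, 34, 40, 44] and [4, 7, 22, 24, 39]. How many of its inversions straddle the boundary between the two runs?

16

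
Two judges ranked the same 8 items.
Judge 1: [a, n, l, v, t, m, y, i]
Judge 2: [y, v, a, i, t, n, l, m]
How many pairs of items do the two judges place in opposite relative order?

Assign each item its position (1..8) in the first ordering, then rewrite the second ordering as that position sequence:
positions: a→1, n→2, l→3, v→4, t→5, m→6, y→7, i→8
second ordering as positions: [7, 4, 1, 8, 5, 2, 3, 6]
Discordant pairs = inversions in this position sequence.
7: 4, 1, 5, 2, 3, 6 → 6
4: 1, 2, 3 → 3
1: 0
8: 5, 2, 3, 6 → 4
5: 2, 3 → 2
2: 0
3: 0
6: 0
Total: 6 + 3 + 0 + 4 + 2 + 0 + 0 + 0 = 15

There are 15 discordant pairs.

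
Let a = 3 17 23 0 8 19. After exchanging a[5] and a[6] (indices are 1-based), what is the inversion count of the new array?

7

Positions 5 and 6 hold 8 and 19; after swapping, the array is [3, 17, 23, 0, 19, 8].
Element-by-element contributions:
3: 1
17: 2
23: 3
0: 0
19: 1
8: 0
Sum: 1 + 2 + 3 + 0 + 1 + 0 = 7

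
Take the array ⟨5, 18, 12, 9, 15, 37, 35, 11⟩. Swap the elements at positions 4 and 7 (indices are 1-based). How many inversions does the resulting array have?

13

Positions 4 and 7 hold 9 and 35; after swapping, the array is [5, 18, 12, 35, 15, 37, 9, 11].
For each element, count later entries that are smaller:
5 → none → 0
18 → 12, 15, 9, 11 → 4
12 → 9, 11 → 2
35 → 15, 9, 11 → 3
15 → 9, 11 → 2
37 → 9, 11 → 2
9 → none → 0
11 → none → 0
Sum: 0 + 4 + 2 + 3 + 2 + 2 + 0 + 0 = 13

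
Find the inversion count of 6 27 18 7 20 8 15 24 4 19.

22

Sweep left to right; for each value list the smaller values that follow it:
6 → 4 → 1
27 → 18, 7, 20, 8, 15, 24, 4, 19 → 8
18 → 7, 8, 15, 4 → 4
7 → 4 → 1
20 → 8, 15, 4, 19 → 4
8 → 4 → 1
15 → 4 → 1
24 → 4, 19 → 2
4 → none → 0
19 → none → 0
Sum: 1 + 8 + 4 + 1 + 4 + 1 + 1 + 2 + 0 + 0 = 22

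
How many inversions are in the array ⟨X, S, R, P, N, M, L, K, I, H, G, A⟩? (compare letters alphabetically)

Element-by-element contributions:
X → S, R, P, N, M, L, K, I, H, G, A → 11
S → R, P, N, M, L, K, I, H, G, A → 10
R → P, N, M, L, K, I, H, G, A → 9
P → N, M, L, K, I, H, G, A → 8
N → M, L, K, I, H, G, A → 7
M → L, K, I, H, G, A → 6
L → K, I, H, G, A → 5
K → I, H, G, A → 4
I → H, G, A → 3
H → G, A → 2
G → A → 1
A → none → 0
Sum: 11 + 10 + 9 + 8 + 7 + 6 + 5 + 4 + 3 + 2 + 1 + 0 = 66

66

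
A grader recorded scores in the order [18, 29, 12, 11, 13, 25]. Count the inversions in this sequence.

8

Listing every pair i<j with a[i]>a[j] (using 0-based positions):
(0,2): 18 > 12
(0,3): 18 > 11
(0,4): 18 > 13
(1,2): 29 > 12
(1,3): 29 > 11
(1,4): 29 > 13
(1,5): 29 > 25
(2,3): 12 > 11
That's 8 pairs.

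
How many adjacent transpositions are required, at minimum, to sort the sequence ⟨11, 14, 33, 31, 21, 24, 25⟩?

Adjacent swaps: 7

The minimum number of adjacent swaps to sort an array equals its inversion count, since every such swap removes exactly one inversion.
Count inversions — for each element, later elements that are smaller:
11: none → 0
14: none → 0
33: 31, 21, 24, 25 → 4
31: 21, 24, 25 → 3
21: none → 0
24: none → 0
25: none → 0
Total inversions: 0 + 0 + 4 + 3 + 0 + 0 + 0 = 7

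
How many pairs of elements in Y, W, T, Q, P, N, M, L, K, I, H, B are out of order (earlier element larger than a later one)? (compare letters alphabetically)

66 out-of-order pairs

Element-by-element contributions:
Y → W, T, Q, P, N, M, L, K, I, H, B → 11
W → T, Q, P, N, M, L, K, I, H, B → 10
T → Q, P, N, M, L, K, I, H, B → 9
Q → P, N, M, L, K, I, H, B → 8
P → N, M, L, K, I, H, B → 7
N → M, L, K, I, H, B → 6
M → L, K, I, H, B → 5
L → K, I, H, B → 4
K → I, H, B → 3
I → H, B → 2
H → B → 1
B → none → 0
Sum: 11 + 10 + 9 + 8 + 7 + 6 + 5 + 4 + 3 + 2 + 1 + 0 = 66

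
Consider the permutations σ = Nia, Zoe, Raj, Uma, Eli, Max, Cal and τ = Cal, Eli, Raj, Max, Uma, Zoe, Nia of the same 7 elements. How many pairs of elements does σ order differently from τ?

Assign each item its position (1..7) in the first ordering, then rewrite the second ordering as that position sequence:
positions: Nia→1, Zoe→2, Raj→3, Uma→4, Eli→5, Max→6, Cal→7
second ordering as positions: [7, 5, 3, 6, 4, 2, 1]
Discordant pairs = inversions in this position sequence.
7: 5, 3, 6, 4, 2, 1 → 6
5: 3, 4, 2, 1 → 4
3: 2, 1 → 2
6: 4, 2, 1 → 3
4: 2, 1 → 2
2: 1 → 1
1: 0
Total: 6 + 4 + 2 + 3 + 2 + 1 + 0 = 18

18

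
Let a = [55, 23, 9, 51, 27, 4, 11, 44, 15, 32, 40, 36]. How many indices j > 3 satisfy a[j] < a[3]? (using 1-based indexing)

The element at index 3 is 9.
Elements after it: 51, 27, 4, 11, 44, 15, 32, 40, 36
Those smaller than 9: 4

1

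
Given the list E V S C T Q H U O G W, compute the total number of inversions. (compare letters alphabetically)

25

For each element, count later entries that are smaller:
E: 1
V: 8
S: 5
C: 0
T: 4
Q: 3
H: 1
U: 2
O: 1
G: 0
W: 0
Sum: 1 + 8 + 5 + 0 + 4 + 3 + 1 + 2 + 1 + 0 + 0 = 25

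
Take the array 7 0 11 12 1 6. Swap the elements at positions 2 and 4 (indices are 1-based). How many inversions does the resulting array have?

Positions 2 and 4 hold 0 and 12; after swapping, the array is [7, 12, 11, 0, 1, 6].
Count, for each position, how many later elements it exceeds:
7: 3
12: 4
11: 3
0: 0
1: 0
6: 0
Sum: 3 + 4 + 3 + 0 + 0 + 0 = 10

10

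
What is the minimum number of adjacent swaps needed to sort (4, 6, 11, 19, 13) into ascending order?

The minimum number of adjacent swaps to sort an array equals its inversion count, since every such swap removes exactly one inversion.
Count inversions — for each element, later elements that are smaller:
4: none → 0
6: none → 0
11: none → 0
19: 13 → 1
13: none → 0
Total inversions: 0 + 0 + 0 + 1 + 0 = 1

1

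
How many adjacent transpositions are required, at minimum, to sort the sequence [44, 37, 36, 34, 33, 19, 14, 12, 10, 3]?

Minimum adjacent swaps = number of inversions (each swap of adjacent out-of-order elements removes one inversion and no swap can remove more).
Count inversions — for each element, later elements that are smaller:
44: 37, 36, 34, 33, 19, 14, 12, 10, 3 → 9
37: 36, 34, 33, 19, 14, 12, 10, 3 → 8
36: 34, 33, 19, 14, 12, 10, 3 → 7
34: 33, 19, 14, 12, 10, 3 → 6
33: 19, 14, 12, 10, 3 → 5
19: 14, 12, 10, 3 → 4
14: 12, 10, 3 → 3
12: 10, 3 → 2
10: 3 → 1
3: none → 0
Total inversions: 9 + 8 + 7 + 6 + 5 + 4 + 3 + 2 + 1 + 0 = 45

45 adjacent swaps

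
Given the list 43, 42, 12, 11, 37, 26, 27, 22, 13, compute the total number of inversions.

Count, for each position, how many later elements it exceeds:
43: 8
42: 7
12: 1
11: 0
37: 4
26: 2
27: 2
22: 1
13: 0
Sum: 8 + 7 + 1 + 0 + 4 + 2 + 2 + 1 + 0 = 25

25 inversions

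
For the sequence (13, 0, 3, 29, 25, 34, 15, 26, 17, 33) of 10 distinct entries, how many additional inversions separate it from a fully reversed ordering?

Maximum inversions for 10 distinct elements is C(10, 2) = 10·9/2 = 45.
Current inversions — for each element, count later smaller elements:
13: 2
0: 0
3: 0
29: 4
25: 2
34: 4
15: 0
26: 1
17: 0
33: 0
Current total: 2 + 0 + 0 + 4 + 2 + 4 + 0 + 1 + 0 + 0 = 13
Shortfall: 45 − 13 = 32

32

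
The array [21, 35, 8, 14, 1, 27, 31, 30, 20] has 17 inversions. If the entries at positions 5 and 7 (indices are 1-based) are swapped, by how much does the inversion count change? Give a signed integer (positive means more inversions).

Positions 5 and 7 hold 1 and 31; after swapping, the array is [21, 35, 8, 14, 31, 27, 1, 30, 20].
For each element, count later entries that are smaller:
21 → 8, 14, 1, 20 → 4
35 → 8, 14, 31, 27, 1, 30, 20 → 7
8 → 1 → 1
14 → 1 → 1
31 → 27, 1, 30, 20 → 4
27 → 1, 20 → 2
1 → none → 0
30 → 20 → 1
20 → none → 0
Sum: 4 + 7 + 1 + 1 + 4 + 2 + 0 + 1 + 0 = 20
Change: 20 − 17 = +3

+3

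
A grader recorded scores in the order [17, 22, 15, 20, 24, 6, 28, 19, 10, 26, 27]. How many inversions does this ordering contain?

Inversions: 21

Sweep left to right; for each value list the smaller values that follow it:
17 → 15, 6, 10 → 3
22 → 15, 20, 6, 19, 10 → 5
15 → 6, 10 → 2
20 → 6, 19, 10 → 3
24 → 6, 19, 10 → 3
6 → none → 0
28 → 19, 10, 26, 27 → 4
19 → 10 → 1
10 → none → 0
26 → none → 0
27 → none → 0
Sum: 3 + 5 + 2 + 3 + 3 + 0 + 4 + 1 + 0 + 0 + 0 = 21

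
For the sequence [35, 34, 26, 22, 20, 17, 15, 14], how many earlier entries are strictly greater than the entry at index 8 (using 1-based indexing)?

7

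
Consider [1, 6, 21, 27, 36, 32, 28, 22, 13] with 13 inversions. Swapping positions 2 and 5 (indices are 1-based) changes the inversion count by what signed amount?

+5

Positions 2 and 5 hold 6 and 36; after swapping, the array is [1, 36, 21, 27, 6, 32, 28, 22, 13].
Element-by-element contributions:
1: 0
36: 7
21: 2
27: 3
6: 0
32: 3
28: 2
22: 1
13: 0
Sum: 0 + 7 + 2 + 3 + 0 + 3 + 2 + 1 + 0 = 18
Change: 18 − 13 = +5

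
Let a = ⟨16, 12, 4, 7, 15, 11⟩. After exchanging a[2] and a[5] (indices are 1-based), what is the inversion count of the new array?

Positions 2 and 5 hold 12 and 15; after swapping, the array is [16, 15, 4, 7, 12, 11].
For each element, count later entries that are smaller:
16 → 15, 4, 7, 12, 11 → 5
15 → 4, 7, 12, 11 → 4
4 → none → 0
7 → none → 0
12 → 11 → 1
11 → none → 0
Sum: 5 + 4 + 0 + 0 + 1 + 0 = 10

10 inversions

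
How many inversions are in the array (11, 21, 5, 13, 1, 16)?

For each element, count later entries that are smaller:
11: 2
21: 4
5: 1
13: 1
1: 0
16: 0
Sum: 2 + 4 + 1 + 1 + 0 + 0 = 8

8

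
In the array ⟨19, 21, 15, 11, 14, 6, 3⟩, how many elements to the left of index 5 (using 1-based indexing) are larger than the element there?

3

The element at index 5 is 14.
Elements before it: 19, 21, 15, 11
Those larger than 14: 19, 21, 15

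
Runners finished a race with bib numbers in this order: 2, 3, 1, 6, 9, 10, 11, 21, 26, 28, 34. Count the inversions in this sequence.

Count, for each position, how many later elements it exceeds:
2 → 1 → 1
3 → 1 → 1
1 → none → 0
6 → none → 0
9 → none → 0
10 → none → 0
11 → none → 0
21 → none → 0
26 → none → 0
28 → none → 0
34 → none → 0
Sum: 1 + 1 + 0 + 0 + 0 + 0 + 0 + 0 + 0 + 0 + 0 = 2

There are 2 out-of-order pairs.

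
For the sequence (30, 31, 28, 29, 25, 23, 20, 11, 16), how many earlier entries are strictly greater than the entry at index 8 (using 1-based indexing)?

7

The element at index 8 is 11.
Elements before it: 30, 31, 28, 29, 25, 23, 20
Those larger than 11: 30, 31, 28, 29, 25, 23, 20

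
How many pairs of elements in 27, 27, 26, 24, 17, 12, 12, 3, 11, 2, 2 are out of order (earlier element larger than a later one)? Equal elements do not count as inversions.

51

For each element, count later entries that are smaller:
27: 9
27: 9
26: 8
24: 7
17: 6
12: 4
12: 4
3: 2
11: 2
2: 0
2: 0
Sum: 9 + 9 + 8 + 7 + 6 + 4 + 4 + 2 + 2 + 0 + 0 = 51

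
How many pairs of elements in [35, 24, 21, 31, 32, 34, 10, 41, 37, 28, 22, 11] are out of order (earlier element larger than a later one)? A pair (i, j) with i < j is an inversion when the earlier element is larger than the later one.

There are 37 inversions.

Sweep left to right; for each value list the smaller values that follow it:
35 → 24, 21, 31, 32, 34, 10, 28, 22, 11 → 9
24 → 21, 10, 22, 11 → 4
21 → 10, 11 → 2
31 → 10, 28, 22, 11 → 4
32 → 10, 28, 22, 11 → 4
34 → 10, 28, 22, 11 → 4
10 → none → 0
41 → 37, 28, 22, 11 → 4
37 → 28, 22, 11 → 3
28 → 22, 11 → 2
22 → 11 → 1
11 → none → 0
Sum: 9 + 4 + 2 + 4 + 4 + 4 + 0 + 4 + 3 + 2 + 1 + 0 = 37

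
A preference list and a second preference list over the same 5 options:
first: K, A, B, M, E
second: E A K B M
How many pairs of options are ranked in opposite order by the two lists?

5

Assign each item its position (1..5) in the first ordering, then rewrite the second ordering as that position sequence:
positions: K→1, A→2, B→3, M→4, E→5
second ordering as positions: [5, 2, 1, 3, 4]
Discordant pairs = inversions in this position sequence.
5: 2, 1, 3, 4 → 4
2: 1 → 1
1: 0
3: 0
4: 0
Total: 4 + 1 + 0 + 0 + 0 = 5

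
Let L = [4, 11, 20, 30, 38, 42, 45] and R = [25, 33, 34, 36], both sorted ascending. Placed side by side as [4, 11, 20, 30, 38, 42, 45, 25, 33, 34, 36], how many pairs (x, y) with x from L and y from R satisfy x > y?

13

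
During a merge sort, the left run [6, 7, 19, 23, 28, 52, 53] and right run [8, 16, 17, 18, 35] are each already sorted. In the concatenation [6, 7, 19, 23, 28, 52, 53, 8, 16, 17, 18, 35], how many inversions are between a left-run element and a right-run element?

For each element r of the right run, count left-run elements greater than r:
r = 8: 19, 23, 28, 52, 53 → 5
r = 16: 19, 23, 28, 52, 53 → 5
r = 17: 19, 23, 28, 52, 53 → 5
r = 18: 19, 23, 28, 52, 53 → 5
r = 35: 52, 53 → 2
Cross-inversions: 5 + 5 + 5 + 5 + 2 = 22

22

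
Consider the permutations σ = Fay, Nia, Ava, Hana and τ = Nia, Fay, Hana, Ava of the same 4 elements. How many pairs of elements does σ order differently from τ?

Assign each item its position (1..4) in the first ordering, then rewrite the second ordering as that position sequence:
positions: Fay→1, Nia→2, Ava→3, Hana→4
second ordering as positions: [2, 1, 4, 3]
Discordant pairs = inversions in this position sequence.
2: 1 → 1
1: 0
4: 3 → 1
3: 0
Total: 1 + 0 + 1 + 0 = 2

There are 2 discordant pairs.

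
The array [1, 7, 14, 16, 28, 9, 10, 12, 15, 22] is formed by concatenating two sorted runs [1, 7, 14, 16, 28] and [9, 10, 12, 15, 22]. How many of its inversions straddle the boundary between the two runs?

12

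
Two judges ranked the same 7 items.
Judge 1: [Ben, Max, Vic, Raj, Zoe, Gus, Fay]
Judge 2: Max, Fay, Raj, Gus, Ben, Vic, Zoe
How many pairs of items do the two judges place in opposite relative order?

Discordant pairs: 11

Assign each item its position (1..7) in the first ordering, then rewrite the second ordering as that position sequence:
positions: Ben→1, Max→2, Vic→3, Raj→4, Zoe→5, Gus→6, Fay→7
second ordering as positions: [2, 7, 4, 6, 1, 3, 5]
Discordant pairs = inversions in this position sequence.
2: 1 → 1
7: 4, 6, 1, 3, 5 → 5
4: 1, 3 → 2
6: 1, 3, 5 → 3
1: 0
3: 0
5: 0
Total: 1 + 5 + 2 + 3 + 0 + 0 + 0 = 11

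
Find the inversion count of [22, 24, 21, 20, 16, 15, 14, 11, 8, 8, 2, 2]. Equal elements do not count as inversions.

63 inversions

Count, for each position, how many later elements it exceeds:
22 → 21, 20, 16, 15, 14, 11, 8, 8, 2, 2 → 10
24 → 21, 20, 16, 15, 14, 11, 8, 8, 2, 2 → 10
21 → 20, 16, 15, 14, 11, 8, 8, 2, 2 → 9
20 → 16, 15, 14, 11, 8, 8, 2, 2 → 8
16 → 15, 14, 11, 8, 8, 2, 2 → 7
15 → 14, 11, 8, 8, 2, 2 → 6
14 → 11, 8, 8, 2, 2 → 5
11 → 8, 8, 2, 2 → 4
8 → 2, 2 → 2
8 → 2, 2 → 2
2 → none → 0
2 → none → 0
Sum: 10 + 10 + 9 + 8 + 7 + 6 + 5 + 4 + 2 + 2 + 0 + 0 = 63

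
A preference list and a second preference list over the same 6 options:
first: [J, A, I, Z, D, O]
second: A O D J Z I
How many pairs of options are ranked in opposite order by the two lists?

Assign each item its position (1..6) in the first ordering, then rewrite the second ordering as that position sequence:
positions: J→1, A→2, I→3, Z→4, D→5, O→6
second ordering as positions: [2, 6, 5, 1, 4, 3]
Discordant pairs = inversions in this position sequence.
2: 1 → 1
6: 5, 1, 4, 3 → 4
5: 1, 4, 3 → 3
1: 0
4: 3 → 1
3: 0
Total: 1 + 4 + 3 + 0 + 1 + 0 = 9

9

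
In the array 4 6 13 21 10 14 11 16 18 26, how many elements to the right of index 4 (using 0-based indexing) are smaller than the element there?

The element at index 4 is 10.
Elements after it: 14, 11, 16, 18, 26
None of them are smaller than 10.

0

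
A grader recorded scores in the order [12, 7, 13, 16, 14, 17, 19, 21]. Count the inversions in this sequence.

Count, for each position, how many later elements it exceeds:
12: 1
7: 0
13: 0
16: 1
14: 0
17: 0
19: 0
21: 0
Sum: 1 + 0 + 0 + 1 + 0 + 0 + 0 + 0 = 2

2 out-of-order pairs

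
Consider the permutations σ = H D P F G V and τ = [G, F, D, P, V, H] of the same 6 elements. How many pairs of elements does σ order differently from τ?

Assign each item its position (1..6) in the first ordering, then rewrite the second ordering as that position sequence:
positions: H→1, D→2, P→3, F→4, G→5, V→6
second ordering as positions: [5, 4, 2, 3, 6, 1]
Discordant pairs = inversions in this position sequence.
5: 4, 2, 3, 1 → 4
4: 2, 3, 1 → 3
2: 1 → 1
3: 1 → 1
6: 1 → 1
1: 0
Total: 4 + 3 + 1 + 1 + 1 + 0 = 10

10 discordant pairs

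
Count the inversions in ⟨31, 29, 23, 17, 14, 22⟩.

Out-of-order pairs: 13

For each element, count later entries that are smaller:
31: 5
29: 4
23: 3
17: 1
14: 0
22: 0
Sum: 5 + 4 + 3 + 1 + 0 + 0 = 13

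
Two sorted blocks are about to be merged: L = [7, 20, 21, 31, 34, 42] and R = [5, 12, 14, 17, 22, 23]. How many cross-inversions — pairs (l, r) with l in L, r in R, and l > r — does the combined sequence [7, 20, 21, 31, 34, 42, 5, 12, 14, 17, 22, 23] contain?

There are 27 split inversions.

Count, for every r in R, how many entries of L exceed r:
r = 5: 7, 20, 21, 31, 34, 42 → 6
r = 12: 20, 21, 31, 34, 42 → 5
r = 14: 20, 21, 31, 34, 42 → 5
r = 17: 20, 21, 31, 34, 42 → 5
r = 22: 31, 34, 42 → 3
r = 23: 31, 34, 42 → 3
Cross-inversions: 6 + 5 + 5 + 5 + 3 + 3 = 27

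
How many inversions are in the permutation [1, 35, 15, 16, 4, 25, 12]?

10

Listing every pair i<j with a[i]>a[j] (using 0-based positions):
(1,2): 35 > 15
(1,3): 35 > 16
(1,4): 35 > 4
(1,5): 35 > 25
(1,6): 35 > 12
(2,4): 15 > 4
(2,6): 15 > 12
(3,4): 16 > 4
(3,6): 16 > 12
(5,6): 25 > 12
That's 10 pairs.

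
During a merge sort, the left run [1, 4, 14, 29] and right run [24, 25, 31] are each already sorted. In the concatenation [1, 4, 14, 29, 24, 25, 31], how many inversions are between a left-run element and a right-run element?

2

Count, for every r in R, how many entries of L exceed r:
r = 24: 29 → 1
r = 25: 29 → 1
r = 31: none → 0
Cross-inversions: 1 + 1 + 0 = 2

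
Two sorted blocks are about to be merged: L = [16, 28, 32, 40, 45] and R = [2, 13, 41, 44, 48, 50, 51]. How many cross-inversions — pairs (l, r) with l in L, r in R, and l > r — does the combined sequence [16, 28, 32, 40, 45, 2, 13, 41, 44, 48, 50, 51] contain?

12 cross-inversions

Count, for every r in R, how many entries of L exceed r:
r = 2: 16, 28, 32, 40, 45 → 5
r = 13: 16, 28, 32, 40, 45 → 5
r = 41: 45 → 1
r = 44: 45 → 1
r = 48: none → 0
r = 50: none → 0
r = 51: none → 0
Cross-inversions: 5 + 5 + 1 + 1 + 0 + 0 + 0 = 12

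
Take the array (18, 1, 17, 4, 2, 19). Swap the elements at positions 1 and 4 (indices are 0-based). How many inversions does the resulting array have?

8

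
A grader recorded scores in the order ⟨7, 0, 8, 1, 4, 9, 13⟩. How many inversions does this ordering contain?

There are 5 inversions.

Inversion pairs (indices are 1-based):
(1,2): 7 > 0
(1,4): 7 > 1
(1,5): 7 > 4
(3,4): 8 > 1
(3,5): 8 > 4
That's 5 pairs.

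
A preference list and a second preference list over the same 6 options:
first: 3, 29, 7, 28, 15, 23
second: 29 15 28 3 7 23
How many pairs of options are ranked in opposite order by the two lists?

Assign each item its position (1..6) in the first ordering, then rewrite the second ordering as that position sequence:
positions: 3→1, 29→2, 7→3, 28→4, 15→5, 23→6
second ordering as positions: [2, 5, 4, 1, 3, 6]
Discordant pairs = inversions in this position sequence.
2: 1 → 1
5: 4, 1, 3 → 3
4: 1, 3 → 2
1: 0
3: 0
6: 0
Total: 1 + 3 + 2 + 0 + 0 + 0 = 6

There are 6 pairs.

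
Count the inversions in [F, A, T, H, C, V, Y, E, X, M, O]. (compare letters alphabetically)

19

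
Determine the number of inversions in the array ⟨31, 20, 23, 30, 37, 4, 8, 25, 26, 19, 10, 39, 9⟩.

For each element, count later entries that are smaller:
31: 10
20: 5
23: 5
30: 7
37: 7
4: 0
8: 0
25: 3
26: 3
19: 2
10: 1
39: 1
9: 0
Sum: 10 + 5 + 5 + 7 + 7 + 0 + 0 + 3 + 3 + 2 + 1 + 1 + 0 = 44

44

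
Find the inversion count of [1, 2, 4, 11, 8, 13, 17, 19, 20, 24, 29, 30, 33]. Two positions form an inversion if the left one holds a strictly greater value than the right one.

1 out-of-order pair

Element-by-element contributions:
1 → none → 0
2 → none → 0
4 → none → 0
11 → 8 → 1
8 → none → 0
13 → none → 0
17 → none → 0
19 → none → 0
20 → none → 0
24 → none → 0
29 → none → 0
30 → none → 0
33 → none → 0
Sum: 0 + 0 + 0 + 1 + 0 + 0 + 0 + 0 + 0 + 0 + 0 + 0 + 0 = 1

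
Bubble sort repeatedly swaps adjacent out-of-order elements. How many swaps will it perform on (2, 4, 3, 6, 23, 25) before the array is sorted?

Minimum adjacent swaps = number of inversions (each swap of adjacent out-of-order elements removes one inversion and no swap can remove more).
Count inversions — for each element, later elements that are smaller:
2: none → 0
4: 3 → 1
3: none → 0
6: none → 0
23: none → 0
25: none → 0
Total inversions: 0 + 1 + 0 + 0 + 0 + 0 = 1

1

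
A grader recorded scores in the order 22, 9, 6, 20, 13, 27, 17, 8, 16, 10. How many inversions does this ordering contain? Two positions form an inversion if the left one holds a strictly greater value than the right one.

Element-by-element contributions:
22 → 9, 6, 20, 13, 17, 8, 16, 10 → 8
9 → 6, 8 → 2
6 → none → 0
20 → 13, 17, 8, 16, 10 → 5
13 → 8, 10 → 2
27 → 17, 8, 16, 10 → 4
17 → 8, 16, 10 → 3
8 → none → 0
16 → 10 → 1
10 → none → 0
Sum: 8 + 2 + 0 + 5 + 2 + 4 + 3 + 0 + 1 + 0 = 25

25 inversions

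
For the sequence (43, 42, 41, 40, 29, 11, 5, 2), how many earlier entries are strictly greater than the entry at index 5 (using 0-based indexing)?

5

The element at index 5 is 11.
Elements before it: 43, 42, 41, 40, 29
Those larger than 11: 43, 42, 41, 40, 29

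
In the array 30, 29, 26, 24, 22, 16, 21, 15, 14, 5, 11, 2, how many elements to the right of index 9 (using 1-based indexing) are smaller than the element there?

3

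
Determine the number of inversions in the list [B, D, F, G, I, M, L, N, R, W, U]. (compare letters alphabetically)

2

Sweep left to right; for each value list the smaller values that follow it:
B: 0
D: 0
F: 0
G: 0
I: 0
M: 1
L: 0
N: 0
R: 0
W: 1
U: 0
Sum: 0 + 0 + 0 + 0 + 0 + 1 + 0 + 0 + 0 + 1 + 0 = 2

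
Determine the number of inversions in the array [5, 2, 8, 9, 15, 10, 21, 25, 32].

2 inversions

Count, for each position, how many later elements it exceeds:
5: 1
2: 0
8: 0
9: 0
15: 1
10: 0
21: 0
25: 0
32: 0
Sum: 1 + 0 + 0 + 0 + 1 + 0 + 0 + 0 + 0 = 2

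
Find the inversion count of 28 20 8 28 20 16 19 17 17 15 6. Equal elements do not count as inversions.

Count, for each position, how many later elements it exceeds:
28 → 20, 8, 20, 16, 19, 17, 17, 15, 6 → 9
20 → 8, 16, 19, 17, 17, 15, 6 → 7
8 → 6 → 1
28 → 20, 16, 19, 17, 17, 15, 6 → 7
20 → 16, 19, 17, 17, 15, 6 → 6
16 → 15, 6 → 2
19 → 17, 17, 15, 6 → 4
17 → 15, 6 → 2
17 → 15, 6 → 2
15 → 6 → 1
6 → none → 0
Sum: 9 + 7 + 1 + 7 + 6 + 2 + 4 + 2 + 2 + 1 + 0 = 41

41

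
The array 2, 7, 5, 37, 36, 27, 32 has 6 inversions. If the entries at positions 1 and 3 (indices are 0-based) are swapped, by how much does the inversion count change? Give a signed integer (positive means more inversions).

+1

Positions 1 and 3 hold 7 and 37; after swapping, the array is [2, 37, 5, 7, 36, 27, 32].
Count, for each position, how many later elements it exceeds:
2: 0
37: 5
5: 0
7: 0
36: 2
27: 0
32: 0
Sum: 0 + 5 + 0 + 0 + 2 + 0 + 0 = 7
Change: 7 − 6 = +1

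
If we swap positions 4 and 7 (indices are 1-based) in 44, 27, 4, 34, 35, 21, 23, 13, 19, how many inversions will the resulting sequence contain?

Positions 4 and 7 hold 34 and 23; after swapping, the array is [44, 27, 4, 23, 35, 21, 34, 13, 19].
For each element, count later entries that are smaller:
44 → 27, 4, 23, 35, 21, 34, 13, 19 → 8
27 → 4, 23, 21, 13, 19 → 5
4 → none → 0
23 → 21, 13, 19 → 3
35 → 21, 34, 13, 19 → 4
21 → 13, 19 → 2
34 → 13, 19 → 2
13 → none → 0
19 → none → 0
Sum: 8 + 5 + 0 + 3 + 4 + 2 + 2 + 0 + 0 = 24

24 inversions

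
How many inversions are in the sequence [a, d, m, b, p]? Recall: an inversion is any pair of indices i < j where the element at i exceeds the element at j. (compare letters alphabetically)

Count, for each position, how many later elements it exceeds:
a → none → 0
d → b → 1
m → b → 1
b → none → 0
p → none → 0
Sum: 0 + 1 + 1 + 0 + 0 = 2

Inversions: 2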